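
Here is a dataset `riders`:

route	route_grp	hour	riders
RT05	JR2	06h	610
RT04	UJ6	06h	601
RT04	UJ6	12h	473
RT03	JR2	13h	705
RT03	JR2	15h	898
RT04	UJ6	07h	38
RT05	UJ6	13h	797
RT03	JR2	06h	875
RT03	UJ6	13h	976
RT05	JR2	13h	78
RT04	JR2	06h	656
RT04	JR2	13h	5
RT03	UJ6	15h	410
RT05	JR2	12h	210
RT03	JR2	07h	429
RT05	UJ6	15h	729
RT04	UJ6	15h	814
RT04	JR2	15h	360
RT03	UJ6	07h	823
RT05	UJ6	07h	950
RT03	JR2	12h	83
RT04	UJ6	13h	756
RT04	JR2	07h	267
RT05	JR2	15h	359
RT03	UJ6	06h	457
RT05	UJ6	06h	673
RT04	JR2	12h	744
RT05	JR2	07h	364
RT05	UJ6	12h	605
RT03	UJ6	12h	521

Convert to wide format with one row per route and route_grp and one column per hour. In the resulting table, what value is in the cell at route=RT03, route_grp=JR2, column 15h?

Wide layout: rows indexed by route and route_grp, columns are the 5 distinct hour values (06h, 12h, 13h, 15h, 07h).
Cell (route=RT03, route_grp=JR2, hour=15h) draws from the long row where route=RT03, route_grp=JR2 and hour=15h, which has riders=898.

898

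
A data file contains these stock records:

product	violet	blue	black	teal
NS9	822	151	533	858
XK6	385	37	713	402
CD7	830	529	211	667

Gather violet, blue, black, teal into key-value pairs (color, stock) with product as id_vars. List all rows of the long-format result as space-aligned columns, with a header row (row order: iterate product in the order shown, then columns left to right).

product  color   stock
NS9      violet  822  
NS9      blue    151  
NS9      black   533  
NS9      teal    858  
XK6      violet  385  
XK6      blue    37   
XK6      black   713  
XK6      teal    402  
CD7      violet  830  
CD7      blue    529  
CD7      black   211  
CD7      teal    667  

Each (product, column) pair becomes one row: 3 × 4 = 12 rows.
For example, (NS9, violet) → stock=822.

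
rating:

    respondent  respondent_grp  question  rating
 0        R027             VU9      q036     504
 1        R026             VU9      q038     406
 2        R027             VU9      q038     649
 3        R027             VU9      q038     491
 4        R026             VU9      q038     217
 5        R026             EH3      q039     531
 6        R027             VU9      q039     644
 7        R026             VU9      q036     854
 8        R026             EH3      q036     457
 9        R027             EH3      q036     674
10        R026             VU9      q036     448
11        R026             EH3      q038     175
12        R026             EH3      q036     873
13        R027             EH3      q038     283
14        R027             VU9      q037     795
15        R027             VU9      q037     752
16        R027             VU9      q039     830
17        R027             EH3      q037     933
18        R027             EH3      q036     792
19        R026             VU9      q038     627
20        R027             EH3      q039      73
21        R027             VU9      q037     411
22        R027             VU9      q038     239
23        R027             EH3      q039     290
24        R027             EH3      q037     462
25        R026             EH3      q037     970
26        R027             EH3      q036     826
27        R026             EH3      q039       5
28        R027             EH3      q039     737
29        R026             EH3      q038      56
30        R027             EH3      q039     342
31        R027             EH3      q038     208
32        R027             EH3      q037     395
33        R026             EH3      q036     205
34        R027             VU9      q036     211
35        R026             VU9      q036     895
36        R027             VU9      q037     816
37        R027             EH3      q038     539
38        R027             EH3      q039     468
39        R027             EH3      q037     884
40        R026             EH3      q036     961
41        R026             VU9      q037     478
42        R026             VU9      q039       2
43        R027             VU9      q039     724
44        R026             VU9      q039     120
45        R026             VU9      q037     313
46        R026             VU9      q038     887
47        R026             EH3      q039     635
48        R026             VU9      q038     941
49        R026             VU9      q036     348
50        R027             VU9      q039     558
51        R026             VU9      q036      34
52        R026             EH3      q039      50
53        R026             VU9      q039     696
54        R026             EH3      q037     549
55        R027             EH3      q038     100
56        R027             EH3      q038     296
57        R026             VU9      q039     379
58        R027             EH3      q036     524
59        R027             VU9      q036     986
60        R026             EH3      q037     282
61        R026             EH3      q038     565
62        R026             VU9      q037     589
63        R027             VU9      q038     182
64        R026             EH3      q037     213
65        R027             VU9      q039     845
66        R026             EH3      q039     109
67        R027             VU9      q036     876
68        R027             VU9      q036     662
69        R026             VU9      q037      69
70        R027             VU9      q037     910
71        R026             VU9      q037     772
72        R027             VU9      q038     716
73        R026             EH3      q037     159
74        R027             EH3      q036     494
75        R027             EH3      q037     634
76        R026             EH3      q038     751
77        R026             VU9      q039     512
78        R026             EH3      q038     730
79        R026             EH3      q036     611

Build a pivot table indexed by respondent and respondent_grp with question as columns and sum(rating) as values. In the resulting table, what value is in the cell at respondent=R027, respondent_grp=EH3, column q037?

3308

Rows with respondent=R027, respondent_grp=EH3 and question=q037: rating values are 933, 462, 395, 884, 634.
933 + 462 + 395 + 884 + 634 = 3308.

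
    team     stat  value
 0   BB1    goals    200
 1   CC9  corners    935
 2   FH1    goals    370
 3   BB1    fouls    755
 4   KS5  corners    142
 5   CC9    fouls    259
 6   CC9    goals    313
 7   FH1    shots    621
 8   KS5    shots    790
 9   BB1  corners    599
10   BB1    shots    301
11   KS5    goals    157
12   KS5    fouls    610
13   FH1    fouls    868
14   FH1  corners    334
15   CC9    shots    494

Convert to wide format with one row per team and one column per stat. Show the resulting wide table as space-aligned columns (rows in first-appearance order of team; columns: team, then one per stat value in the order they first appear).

team  goals  corners  fouls  shots
BB1   200    599      755    301  
CC9   313    935      259    494  
FH1   370    334      868    621  
KS5   157    142      610    790  

Columns: team plus the 4 distinct stat values (goals, corners, fouls, shots).
For example, row BB1 column goals takes value=200 from the long row (BB1, goals).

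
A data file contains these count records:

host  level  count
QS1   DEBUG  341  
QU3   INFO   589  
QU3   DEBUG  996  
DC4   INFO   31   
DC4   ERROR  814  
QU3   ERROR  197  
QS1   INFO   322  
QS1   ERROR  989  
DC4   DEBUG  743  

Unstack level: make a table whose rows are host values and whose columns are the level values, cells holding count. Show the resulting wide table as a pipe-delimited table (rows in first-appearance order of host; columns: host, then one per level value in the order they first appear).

| host | DEBUG | INFO | ERROR |
| QS1 | 341 | 322 | 989 |
| QU3 | 996 | 589 | 197 |
| DC4 | 743 | 31 | 814 |

Columns: host plus the 3 distinct level values (DEBUG, INFO, ERROR).
For example, row QS1 column DEBUG takes count=341 from the long row (QS1, DEBUG).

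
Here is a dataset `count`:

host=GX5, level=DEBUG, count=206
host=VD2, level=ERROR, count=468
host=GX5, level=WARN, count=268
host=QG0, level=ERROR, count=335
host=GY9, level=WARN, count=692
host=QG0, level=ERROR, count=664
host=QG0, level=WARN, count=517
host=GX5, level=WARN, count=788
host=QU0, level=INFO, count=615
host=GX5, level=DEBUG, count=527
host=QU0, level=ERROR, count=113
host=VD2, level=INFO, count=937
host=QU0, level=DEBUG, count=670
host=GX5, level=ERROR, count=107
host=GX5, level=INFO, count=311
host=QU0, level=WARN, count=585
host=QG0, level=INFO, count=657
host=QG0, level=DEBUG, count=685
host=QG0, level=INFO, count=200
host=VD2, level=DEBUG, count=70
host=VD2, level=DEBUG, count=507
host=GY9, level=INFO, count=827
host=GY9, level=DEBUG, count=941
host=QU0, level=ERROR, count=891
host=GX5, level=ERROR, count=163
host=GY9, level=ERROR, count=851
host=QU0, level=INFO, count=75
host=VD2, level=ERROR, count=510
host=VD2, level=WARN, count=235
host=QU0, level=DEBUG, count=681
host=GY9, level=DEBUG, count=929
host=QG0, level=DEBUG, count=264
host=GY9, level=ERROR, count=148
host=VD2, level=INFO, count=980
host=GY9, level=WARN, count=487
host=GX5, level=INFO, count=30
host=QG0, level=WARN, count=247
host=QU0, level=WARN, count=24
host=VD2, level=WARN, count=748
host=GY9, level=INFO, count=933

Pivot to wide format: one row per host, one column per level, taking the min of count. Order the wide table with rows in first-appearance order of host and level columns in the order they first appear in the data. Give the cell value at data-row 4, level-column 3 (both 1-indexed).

With rows in first-appearance order of host, row 4 is host=GY9. level columns in first-appearance order: DEBUG, ERROR, WARN, INFO; column 3 is WARN.
Long rows with host=GY9, level=WARN: min(692, 487) = 487.

487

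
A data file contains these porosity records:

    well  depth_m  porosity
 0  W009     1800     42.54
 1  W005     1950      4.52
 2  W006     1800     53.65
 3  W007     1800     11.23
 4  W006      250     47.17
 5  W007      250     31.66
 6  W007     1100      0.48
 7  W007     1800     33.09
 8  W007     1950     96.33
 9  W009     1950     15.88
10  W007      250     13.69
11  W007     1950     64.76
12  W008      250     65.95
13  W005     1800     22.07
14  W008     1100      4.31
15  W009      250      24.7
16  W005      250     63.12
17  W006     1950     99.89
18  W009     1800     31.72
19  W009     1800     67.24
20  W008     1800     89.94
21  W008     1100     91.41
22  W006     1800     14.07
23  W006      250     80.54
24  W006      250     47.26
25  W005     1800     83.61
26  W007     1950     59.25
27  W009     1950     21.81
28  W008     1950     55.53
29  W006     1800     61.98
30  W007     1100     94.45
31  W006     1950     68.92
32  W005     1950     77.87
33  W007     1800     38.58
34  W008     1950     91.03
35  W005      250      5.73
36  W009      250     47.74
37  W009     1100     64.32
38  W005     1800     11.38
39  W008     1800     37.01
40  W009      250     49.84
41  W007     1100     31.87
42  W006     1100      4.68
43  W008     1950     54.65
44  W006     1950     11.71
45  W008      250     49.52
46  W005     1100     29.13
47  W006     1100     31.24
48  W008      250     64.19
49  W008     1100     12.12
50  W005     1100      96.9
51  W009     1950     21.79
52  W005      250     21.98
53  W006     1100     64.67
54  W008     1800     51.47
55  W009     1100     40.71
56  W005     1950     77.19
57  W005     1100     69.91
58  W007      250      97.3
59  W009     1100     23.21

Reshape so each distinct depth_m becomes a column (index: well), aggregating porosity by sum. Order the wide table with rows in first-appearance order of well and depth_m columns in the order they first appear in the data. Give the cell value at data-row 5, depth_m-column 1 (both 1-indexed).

178.42

With rows in first-appearance order of well, row 5 is well=W008. depth_m columns in first-appearance order: 1800, 1950, 250, 1100; column 1 is 1800.
Long rows with well=W008, depth_m=1800: 89.94 + 37.01 + 51.47 = 178.42.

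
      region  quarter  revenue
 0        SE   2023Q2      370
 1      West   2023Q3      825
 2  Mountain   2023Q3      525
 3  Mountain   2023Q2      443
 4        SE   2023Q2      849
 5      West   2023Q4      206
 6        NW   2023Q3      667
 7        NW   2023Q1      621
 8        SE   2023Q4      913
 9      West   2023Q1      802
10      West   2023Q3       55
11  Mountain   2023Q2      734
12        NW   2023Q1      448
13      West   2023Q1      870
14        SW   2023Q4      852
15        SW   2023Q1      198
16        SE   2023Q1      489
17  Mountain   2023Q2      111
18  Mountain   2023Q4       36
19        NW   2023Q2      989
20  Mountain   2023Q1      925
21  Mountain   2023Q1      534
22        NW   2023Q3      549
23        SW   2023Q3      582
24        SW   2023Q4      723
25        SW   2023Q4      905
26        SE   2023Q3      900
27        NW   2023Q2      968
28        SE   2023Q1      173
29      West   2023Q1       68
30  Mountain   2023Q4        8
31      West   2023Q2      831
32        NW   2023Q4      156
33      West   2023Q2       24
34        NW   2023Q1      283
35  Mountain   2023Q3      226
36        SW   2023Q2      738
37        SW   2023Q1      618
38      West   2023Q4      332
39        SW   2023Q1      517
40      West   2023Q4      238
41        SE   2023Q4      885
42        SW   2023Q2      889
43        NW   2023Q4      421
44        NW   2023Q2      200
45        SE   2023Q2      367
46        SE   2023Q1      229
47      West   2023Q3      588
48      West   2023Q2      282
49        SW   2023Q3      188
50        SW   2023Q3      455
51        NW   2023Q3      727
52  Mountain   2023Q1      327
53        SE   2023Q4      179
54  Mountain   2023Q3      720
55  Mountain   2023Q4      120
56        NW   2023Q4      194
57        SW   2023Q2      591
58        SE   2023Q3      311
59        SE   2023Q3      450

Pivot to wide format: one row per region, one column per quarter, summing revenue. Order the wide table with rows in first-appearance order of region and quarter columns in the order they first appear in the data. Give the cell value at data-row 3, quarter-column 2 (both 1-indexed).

With rows in first-appearance order of region, row 3 is region=Mountain. quarter columns in first-appearance order: 2023Q2, 2023Q3, 2023Q4, 2023Q1; column 2 is 2023Q3.
Long rows with region=Mountain, quarter=2023Q3: 525 + 226 + 720 = 1471.

1471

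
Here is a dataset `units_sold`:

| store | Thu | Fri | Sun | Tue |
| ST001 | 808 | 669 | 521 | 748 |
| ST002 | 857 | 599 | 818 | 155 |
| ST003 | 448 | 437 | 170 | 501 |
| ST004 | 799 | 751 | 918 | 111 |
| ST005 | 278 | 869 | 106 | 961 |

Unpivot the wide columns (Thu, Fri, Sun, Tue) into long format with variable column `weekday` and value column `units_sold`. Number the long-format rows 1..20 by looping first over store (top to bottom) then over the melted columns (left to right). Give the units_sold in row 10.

437

20 rows total (5 × 4). Row 10: index ⌊(10-1)/4⌋ = 2 into store → ST003; (10-1) mod 4 = 1 into the melted columns → Fri.
So row 10 is (ST003, Fri, 437); units_sold = 437.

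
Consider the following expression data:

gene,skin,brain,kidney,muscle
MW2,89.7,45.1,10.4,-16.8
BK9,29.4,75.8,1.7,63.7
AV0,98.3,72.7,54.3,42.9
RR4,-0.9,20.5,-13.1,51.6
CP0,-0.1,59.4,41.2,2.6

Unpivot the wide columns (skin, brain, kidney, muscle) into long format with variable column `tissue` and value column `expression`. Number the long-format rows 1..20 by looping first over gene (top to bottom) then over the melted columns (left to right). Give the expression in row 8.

63.7

20 rows total (5 × 4). Row 8: index ⌊(8-1)/4⌋ = 1 into gene → BK9; (8-1) mod 4 = 3 into the melted columns → muscle.
So row 8 is (BK9, muscle, 63.7); expression = 63.7.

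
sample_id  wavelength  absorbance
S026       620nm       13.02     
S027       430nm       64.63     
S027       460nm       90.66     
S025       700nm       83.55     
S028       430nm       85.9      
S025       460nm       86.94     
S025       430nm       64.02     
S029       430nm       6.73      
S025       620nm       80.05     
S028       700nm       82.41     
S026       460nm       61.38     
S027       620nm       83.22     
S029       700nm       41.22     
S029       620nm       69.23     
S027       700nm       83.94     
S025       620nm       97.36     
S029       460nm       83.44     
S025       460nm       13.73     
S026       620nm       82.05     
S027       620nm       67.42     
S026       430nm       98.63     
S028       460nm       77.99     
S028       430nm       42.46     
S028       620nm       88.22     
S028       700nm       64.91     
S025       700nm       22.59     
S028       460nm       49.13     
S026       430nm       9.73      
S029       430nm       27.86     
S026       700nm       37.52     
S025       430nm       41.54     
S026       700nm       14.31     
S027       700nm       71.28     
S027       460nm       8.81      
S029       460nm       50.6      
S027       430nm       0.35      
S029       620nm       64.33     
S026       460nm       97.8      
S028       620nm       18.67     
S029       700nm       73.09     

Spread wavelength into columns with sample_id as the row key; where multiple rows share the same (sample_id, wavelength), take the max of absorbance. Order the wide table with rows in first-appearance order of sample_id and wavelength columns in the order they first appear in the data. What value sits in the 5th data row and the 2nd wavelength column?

With rows in first-appearance order of sample_id, row 5 is sample_id=S029. wavelength columns in first-appearance order: 620nm, 430nm, 460nm, 700nm; column 2 is 430nm.
Long rows with sample_id=S029, wavelength=430nm: max(6.73, 27.86) = 27.86.

27.86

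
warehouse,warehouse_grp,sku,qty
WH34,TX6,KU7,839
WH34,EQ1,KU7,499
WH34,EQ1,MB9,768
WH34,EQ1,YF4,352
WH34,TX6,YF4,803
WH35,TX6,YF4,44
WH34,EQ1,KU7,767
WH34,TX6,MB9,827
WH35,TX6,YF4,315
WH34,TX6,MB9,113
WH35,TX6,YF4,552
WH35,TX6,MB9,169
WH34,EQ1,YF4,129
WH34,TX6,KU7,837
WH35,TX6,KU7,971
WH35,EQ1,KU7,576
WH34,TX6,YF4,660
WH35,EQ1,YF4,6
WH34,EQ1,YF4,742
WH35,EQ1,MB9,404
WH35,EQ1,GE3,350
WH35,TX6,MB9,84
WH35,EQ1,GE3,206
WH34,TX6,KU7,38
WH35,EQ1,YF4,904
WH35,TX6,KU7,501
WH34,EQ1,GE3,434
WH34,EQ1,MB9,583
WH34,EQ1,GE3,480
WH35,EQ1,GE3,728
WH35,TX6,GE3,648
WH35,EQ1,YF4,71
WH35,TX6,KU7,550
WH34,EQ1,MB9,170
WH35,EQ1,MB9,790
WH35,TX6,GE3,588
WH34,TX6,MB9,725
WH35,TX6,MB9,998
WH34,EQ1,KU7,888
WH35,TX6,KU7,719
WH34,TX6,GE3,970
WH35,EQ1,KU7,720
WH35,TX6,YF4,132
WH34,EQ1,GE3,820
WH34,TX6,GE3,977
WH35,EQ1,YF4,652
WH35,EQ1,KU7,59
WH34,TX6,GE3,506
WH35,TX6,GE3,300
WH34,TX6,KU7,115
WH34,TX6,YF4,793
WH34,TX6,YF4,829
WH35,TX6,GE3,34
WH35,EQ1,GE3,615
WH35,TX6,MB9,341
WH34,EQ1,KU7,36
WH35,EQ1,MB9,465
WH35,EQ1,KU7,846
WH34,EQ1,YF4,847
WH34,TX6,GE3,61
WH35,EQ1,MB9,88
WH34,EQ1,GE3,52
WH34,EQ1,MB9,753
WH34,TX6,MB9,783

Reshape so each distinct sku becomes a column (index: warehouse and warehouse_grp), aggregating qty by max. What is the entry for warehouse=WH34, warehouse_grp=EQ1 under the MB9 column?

Rows with warehouse=WH34, warehouse_grp=EQ1 and sku=MB9: qty values are 768, 583, 170, 753.
max(768, 583, 170, 753) = 768.

768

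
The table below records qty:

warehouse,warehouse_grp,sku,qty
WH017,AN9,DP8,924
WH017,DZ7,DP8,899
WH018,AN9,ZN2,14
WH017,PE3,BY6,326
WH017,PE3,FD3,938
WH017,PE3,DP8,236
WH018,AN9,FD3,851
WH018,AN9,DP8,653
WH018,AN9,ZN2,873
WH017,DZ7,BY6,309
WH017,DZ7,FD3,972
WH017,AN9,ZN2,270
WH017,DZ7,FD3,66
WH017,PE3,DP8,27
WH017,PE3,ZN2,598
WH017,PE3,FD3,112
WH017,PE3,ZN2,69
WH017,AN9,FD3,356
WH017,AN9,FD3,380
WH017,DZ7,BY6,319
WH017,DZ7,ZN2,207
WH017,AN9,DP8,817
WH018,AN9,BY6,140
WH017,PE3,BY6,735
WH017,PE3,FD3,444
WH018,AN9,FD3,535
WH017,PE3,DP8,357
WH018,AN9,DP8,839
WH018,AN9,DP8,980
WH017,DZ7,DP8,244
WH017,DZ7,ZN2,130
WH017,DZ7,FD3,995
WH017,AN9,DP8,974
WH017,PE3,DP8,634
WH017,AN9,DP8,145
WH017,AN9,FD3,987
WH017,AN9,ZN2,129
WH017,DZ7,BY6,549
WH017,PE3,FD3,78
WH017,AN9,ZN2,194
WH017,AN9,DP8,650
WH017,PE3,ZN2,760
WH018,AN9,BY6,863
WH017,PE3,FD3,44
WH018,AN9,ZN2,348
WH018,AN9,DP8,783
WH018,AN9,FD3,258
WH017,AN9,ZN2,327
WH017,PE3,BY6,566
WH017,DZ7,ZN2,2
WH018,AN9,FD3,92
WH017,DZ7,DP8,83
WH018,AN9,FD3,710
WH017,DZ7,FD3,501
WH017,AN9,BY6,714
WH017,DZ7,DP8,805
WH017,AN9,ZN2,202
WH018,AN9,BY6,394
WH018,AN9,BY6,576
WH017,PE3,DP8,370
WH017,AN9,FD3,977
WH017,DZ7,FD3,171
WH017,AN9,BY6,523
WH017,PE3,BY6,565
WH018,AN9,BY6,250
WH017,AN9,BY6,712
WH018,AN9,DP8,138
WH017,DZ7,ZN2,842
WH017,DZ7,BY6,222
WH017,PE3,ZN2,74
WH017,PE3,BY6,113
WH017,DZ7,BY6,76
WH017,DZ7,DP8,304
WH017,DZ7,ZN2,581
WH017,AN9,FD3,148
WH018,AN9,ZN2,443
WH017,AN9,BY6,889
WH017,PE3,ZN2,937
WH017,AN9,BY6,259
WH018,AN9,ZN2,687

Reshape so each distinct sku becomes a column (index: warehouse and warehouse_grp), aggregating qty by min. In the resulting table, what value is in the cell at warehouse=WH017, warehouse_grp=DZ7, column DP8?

83

Rows with warehouse=WH017, warehouse_grp=DZ7 and sku=DP8: qty values are 899, 244, 83, 805, 304.
min(899, 244, 83, 805, 304) = 83.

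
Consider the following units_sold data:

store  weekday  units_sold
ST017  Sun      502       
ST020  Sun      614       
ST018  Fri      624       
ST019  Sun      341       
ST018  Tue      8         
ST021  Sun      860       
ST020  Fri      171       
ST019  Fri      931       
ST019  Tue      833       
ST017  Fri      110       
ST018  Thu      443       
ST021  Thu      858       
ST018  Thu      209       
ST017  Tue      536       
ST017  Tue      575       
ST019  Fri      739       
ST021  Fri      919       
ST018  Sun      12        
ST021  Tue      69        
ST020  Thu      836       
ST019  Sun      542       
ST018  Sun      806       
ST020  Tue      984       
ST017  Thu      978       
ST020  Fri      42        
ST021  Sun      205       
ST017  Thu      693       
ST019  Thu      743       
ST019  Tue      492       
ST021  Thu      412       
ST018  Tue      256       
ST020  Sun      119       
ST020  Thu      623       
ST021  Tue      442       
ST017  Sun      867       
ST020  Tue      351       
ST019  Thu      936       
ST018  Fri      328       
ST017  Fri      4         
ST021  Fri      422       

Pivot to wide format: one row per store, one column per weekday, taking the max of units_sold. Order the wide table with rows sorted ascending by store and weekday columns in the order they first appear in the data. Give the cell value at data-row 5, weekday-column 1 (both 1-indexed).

With rows sorted ascending by store, row 5 is store=ST021. weekday columns in first-appearance order: Sun, Fri, Tue, Thu; column 1 is Sun.
Long rows with store=ST021, weekday=Sun: max(860, 205) = 860.

860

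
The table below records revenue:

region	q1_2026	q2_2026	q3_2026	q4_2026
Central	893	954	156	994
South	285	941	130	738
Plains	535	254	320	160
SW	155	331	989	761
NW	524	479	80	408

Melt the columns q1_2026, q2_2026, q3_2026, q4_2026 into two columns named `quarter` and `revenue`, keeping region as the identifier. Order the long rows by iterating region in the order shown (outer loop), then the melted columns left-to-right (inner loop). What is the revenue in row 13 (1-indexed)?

20 rows total (5 × 4). Row 13: index ⌊(13-1)/4⌋ = 3 into region → SW; (13-1) mod 4 = 0 into the melted columns → q1_2026.
So row 13 is (SW, q1_2026, 155); revenue = 155.

155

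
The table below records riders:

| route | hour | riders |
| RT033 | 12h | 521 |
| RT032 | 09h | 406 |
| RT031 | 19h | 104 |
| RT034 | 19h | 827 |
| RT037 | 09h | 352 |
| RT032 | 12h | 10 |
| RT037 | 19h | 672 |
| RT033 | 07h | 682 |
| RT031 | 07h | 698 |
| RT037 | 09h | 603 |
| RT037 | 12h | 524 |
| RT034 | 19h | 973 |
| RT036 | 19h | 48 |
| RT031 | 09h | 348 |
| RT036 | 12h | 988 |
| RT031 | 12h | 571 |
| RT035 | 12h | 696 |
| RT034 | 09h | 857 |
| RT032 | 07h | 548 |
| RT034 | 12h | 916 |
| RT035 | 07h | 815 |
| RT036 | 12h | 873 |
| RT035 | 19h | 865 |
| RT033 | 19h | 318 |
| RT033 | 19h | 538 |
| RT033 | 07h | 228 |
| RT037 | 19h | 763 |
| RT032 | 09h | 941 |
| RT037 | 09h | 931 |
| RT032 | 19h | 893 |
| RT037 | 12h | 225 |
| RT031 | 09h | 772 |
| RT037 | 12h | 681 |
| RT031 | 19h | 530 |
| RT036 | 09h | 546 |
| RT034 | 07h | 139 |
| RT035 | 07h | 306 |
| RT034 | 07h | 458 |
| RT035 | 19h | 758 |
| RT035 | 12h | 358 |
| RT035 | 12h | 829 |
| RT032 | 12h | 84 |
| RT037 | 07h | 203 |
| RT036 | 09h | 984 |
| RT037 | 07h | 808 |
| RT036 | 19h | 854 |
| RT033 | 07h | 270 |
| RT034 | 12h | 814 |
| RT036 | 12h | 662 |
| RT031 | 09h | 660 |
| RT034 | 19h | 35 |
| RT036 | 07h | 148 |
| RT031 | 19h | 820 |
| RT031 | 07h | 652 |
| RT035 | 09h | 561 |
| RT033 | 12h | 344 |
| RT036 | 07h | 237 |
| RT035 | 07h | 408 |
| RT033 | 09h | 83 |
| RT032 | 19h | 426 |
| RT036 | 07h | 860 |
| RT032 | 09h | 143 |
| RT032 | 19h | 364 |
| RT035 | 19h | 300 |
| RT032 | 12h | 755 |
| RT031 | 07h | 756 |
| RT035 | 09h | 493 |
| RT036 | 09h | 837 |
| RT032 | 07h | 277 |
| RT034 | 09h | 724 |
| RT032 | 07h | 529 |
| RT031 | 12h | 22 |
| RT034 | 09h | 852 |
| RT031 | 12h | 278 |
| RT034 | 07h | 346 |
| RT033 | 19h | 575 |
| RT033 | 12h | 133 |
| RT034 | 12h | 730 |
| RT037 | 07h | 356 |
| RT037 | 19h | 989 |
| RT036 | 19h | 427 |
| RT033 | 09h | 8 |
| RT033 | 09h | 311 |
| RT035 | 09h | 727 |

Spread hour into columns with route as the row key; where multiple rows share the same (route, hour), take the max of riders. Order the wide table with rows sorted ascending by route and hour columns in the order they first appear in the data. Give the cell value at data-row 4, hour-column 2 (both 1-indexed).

With rows sorted ascending by route, row 4 is route=RT034. hour columns in first-appearance order: 12h, 09h, 19h, 07h; column 2 is 09h.
Long rows with route=RT034, hour=09h: max(857, 724, 852) = 857.

857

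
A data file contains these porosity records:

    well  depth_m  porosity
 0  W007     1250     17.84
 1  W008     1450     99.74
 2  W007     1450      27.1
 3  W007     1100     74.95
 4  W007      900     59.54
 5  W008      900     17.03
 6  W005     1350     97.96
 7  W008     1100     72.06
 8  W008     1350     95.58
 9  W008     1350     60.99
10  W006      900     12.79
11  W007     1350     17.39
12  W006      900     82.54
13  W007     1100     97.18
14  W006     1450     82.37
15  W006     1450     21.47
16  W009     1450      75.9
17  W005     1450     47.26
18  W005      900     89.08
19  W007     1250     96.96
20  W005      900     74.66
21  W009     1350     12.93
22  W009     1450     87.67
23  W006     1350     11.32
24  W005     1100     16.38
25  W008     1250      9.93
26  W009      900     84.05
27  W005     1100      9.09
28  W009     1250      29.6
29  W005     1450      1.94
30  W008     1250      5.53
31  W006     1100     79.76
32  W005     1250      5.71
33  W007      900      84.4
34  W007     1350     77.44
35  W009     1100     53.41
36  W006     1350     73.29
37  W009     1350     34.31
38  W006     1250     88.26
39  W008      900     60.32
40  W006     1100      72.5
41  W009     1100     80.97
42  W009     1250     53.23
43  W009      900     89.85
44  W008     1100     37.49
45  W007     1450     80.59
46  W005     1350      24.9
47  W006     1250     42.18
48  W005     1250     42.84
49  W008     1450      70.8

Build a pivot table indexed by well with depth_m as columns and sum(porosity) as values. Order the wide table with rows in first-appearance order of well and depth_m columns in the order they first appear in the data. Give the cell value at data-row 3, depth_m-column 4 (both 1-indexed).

With rows in first-appearance order of well, row 3 is well=W005. depth_m columns in first-appearance order: 1250, 1450, 1100, 900, 1350; column 4 is 900.
Long rows with well=W005, depth_m=900: 89.08 + 74.66 = 163.74.

163.74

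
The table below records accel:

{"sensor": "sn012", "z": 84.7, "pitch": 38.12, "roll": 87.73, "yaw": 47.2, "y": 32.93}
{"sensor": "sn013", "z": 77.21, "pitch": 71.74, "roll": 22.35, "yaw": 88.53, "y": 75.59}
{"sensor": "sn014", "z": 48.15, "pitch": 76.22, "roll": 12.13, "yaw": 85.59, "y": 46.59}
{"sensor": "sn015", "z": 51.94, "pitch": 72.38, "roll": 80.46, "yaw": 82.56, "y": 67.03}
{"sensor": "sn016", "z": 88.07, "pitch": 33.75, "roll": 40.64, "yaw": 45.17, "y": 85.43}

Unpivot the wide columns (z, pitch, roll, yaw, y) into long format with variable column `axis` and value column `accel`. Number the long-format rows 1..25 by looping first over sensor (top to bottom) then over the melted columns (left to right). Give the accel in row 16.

51.94

25 rows total (5 × 5). Row 16: index ⌊(16-1)/5⌋ = 3 into sensor → sn015; (16-1) mod 5 = 0 into the melted columns → z.
So row 16 is (sn015, z, 51.94); accel = 51.94.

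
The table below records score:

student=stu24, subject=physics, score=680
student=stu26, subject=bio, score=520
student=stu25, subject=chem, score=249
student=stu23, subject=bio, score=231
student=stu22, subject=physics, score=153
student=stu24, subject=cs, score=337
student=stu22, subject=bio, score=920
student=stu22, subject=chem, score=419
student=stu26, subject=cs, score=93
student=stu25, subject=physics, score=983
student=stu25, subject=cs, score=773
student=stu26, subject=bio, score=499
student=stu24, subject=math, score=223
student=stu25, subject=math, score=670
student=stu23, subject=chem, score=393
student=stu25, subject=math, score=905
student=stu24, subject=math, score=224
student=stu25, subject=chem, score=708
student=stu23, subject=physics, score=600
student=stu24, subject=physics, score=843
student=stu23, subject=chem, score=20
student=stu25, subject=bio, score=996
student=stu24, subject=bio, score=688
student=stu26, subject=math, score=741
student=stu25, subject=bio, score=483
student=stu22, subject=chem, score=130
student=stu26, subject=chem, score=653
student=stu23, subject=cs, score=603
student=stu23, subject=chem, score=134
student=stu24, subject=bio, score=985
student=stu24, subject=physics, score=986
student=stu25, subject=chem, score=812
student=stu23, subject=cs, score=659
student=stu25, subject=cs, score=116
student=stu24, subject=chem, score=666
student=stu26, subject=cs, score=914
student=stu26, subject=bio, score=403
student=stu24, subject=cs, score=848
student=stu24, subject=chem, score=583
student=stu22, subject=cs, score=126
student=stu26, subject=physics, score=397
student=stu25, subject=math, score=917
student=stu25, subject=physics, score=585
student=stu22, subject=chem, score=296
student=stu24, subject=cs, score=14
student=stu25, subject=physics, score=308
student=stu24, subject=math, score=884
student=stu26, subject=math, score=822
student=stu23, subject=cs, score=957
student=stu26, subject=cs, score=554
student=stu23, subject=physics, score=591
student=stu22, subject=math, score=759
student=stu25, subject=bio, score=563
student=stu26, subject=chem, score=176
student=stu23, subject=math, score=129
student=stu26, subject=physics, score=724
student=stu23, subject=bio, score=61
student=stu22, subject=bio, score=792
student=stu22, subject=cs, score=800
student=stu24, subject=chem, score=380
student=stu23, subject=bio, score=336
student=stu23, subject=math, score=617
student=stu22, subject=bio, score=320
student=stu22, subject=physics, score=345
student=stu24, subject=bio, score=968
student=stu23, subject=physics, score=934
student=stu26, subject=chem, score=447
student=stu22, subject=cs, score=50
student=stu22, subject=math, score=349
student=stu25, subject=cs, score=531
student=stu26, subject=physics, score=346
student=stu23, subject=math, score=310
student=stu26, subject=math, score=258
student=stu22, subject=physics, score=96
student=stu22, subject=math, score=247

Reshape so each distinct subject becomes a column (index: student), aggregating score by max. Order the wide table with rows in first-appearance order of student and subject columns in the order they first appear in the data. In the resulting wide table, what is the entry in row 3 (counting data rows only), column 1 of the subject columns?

With rows in first-appearance order of student, row 3 is student=stu25. subject columns in first-appearance order: physics, bio, chem, cs, math; column 1 is physics.
Long rows with student=stu25, subject=physics: max(983, 585, 308) = 983.

983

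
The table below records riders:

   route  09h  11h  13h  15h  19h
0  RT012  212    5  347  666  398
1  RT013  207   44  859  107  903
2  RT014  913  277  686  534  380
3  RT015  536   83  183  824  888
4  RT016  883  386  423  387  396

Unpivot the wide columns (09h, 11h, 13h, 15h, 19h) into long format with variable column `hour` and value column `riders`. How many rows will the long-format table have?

25

5 route values × 5 melted columns = 25 rows.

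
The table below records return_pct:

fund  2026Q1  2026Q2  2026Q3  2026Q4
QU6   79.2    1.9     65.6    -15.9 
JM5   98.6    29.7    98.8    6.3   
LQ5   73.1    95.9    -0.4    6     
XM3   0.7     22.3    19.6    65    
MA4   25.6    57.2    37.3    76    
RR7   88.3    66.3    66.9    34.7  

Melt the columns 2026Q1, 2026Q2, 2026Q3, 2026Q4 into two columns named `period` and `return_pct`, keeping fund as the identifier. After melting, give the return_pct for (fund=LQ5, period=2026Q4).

6

Unpivoting turns each (fund, wide-column) pair into one long row.
The wide cell at row LQ5, column 2026Q4 holds 6, so the long row (LQ5, 2026Q4) has return_pct=6.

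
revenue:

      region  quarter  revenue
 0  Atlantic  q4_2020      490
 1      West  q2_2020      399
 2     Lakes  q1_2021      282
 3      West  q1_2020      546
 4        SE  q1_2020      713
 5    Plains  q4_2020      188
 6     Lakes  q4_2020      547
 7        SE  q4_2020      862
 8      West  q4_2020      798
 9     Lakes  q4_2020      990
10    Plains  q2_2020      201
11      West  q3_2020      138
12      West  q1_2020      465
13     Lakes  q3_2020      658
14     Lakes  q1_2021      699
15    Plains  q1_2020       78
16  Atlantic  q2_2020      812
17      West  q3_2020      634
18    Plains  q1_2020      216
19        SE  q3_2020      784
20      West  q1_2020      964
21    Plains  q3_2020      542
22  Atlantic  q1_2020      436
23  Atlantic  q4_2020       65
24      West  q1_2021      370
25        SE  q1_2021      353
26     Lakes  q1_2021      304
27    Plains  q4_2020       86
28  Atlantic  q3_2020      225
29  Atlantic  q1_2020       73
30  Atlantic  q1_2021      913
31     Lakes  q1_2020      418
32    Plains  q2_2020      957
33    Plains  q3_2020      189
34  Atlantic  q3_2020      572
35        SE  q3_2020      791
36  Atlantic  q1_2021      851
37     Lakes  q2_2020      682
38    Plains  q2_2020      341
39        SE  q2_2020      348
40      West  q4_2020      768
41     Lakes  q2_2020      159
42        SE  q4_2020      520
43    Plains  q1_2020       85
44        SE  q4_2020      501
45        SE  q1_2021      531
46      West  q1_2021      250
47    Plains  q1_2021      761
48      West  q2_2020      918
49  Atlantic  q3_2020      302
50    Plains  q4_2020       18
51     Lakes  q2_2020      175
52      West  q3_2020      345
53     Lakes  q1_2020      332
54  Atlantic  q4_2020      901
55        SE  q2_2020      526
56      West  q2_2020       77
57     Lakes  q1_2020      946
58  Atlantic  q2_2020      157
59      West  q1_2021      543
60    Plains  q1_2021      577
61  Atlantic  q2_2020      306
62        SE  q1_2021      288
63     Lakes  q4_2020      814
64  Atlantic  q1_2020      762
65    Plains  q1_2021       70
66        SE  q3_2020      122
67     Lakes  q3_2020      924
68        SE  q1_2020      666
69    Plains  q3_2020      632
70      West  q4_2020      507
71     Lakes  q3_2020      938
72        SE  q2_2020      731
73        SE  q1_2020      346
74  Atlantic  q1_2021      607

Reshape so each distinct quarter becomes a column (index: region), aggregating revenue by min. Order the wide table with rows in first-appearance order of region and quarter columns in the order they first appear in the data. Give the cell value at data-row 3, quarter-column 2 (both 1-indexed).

With rows in first-appearance order of region, row 3 is region=Lakes. quarter columns in first-appearance order: q4_2020, q2_2020, q1_2021, q1_2020, q3_2020; column 2 is q2_2020.
Long rows with region=Lakes, quarter=q2_2020: min(682, 159, 175) = 159.

159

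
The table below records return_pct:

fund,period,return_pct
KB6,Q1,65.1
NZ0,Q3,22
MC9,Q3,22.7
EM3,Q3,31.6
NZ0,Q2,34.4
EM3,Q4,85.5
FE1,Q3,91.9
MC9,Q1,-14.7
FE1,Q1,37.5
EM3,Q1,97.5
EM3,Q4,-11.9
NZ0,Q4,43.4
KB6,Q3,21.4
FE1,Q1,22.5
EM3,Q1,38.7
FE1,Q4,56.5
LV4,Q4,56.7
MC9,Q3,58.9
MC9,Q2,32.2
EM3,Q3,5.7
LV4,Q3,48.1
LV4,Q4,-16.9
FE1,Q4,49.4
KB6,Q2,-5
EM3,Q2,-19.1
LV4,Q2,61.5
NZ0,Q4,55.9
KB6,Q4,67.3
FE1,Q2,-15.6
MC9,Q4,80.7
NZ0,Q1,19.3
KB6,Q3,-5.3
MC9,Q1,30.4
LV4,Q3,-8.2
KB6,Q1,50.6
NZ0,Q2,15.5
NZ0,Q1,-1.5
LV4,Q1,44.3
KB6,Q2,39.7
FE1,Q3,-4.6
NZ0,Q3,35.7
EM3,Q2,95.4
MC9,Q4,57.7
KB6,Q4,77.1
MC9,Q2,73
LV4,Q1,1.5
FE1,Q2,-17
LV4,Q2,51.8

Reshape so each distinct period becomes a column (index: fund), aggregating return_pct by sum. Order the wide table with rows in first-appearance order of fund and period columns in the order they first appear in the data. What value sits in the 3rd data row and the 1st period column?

With rows in first-appearance order of fund, row 3 is fund=MC9. period columns in first-appearance order: Q1, Q3, Q2, Q4; column 1 is Q1.
Long rows with fund=MC9, period=Q1: -14.7 + 30.4 = 15.7.

15.7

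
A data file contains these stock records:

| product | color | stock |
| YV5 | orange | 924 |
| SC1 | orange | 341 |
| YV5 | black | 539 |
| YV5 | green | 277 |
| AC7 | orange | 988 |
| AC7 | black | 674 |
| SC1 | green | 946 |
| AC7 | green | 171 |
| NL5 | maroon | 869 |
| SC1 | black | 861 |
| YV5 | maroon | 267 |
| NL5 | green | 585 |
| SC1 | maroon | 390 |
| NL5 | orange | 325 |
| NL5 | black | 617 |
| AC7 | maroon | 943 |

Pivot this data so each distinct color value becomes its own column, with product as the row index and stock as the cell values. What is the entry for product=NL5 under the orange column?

325

Wide layout: rows indexed by product, columns are the 4 distinct color values (orange, black, green, maroon).
Cell (product=NL5, color=orange) draws from the long row where product=NL5 and color=orange, which has stock=325.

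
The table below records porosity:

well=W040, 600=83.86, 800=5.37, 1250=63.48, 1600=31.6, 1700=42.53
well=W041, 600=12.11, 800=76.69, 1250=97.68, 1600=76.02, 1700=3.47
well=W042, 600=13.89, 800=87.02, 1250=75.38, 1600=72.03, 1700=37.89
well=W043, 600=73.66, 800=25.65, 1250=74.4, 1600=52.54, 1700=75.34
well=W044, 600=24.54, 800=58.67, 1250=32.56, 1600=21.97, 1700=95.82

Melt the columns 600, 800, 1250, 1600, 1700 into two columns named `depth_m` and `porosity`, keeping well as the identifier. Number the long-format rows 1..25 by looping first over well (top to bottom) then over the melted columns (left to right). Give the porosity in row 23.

32.56

25 rows total (5 × 5). Row 23: index ⌊(23-1)/5⌋ = 4 into well → W044; (23-1) mod 5 = 2 into the melted columns → 1250.
So row 23 is (W044, 1250, 32.56); porosity = 32.56.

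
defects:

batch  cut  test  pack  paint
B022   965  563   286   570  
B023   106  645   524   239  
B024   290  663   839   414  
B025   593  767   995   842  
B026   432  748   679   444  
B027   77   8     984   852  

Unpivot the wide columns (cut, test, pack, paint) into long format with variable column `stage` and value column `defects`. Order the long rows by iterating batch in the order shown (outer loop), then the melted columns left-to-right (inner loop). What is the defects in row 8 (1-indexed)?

239

24 rows total (6 × 4). Row 8: index ⌊(8-1)/4⌋ = 1 into batch → B023; (8-1) mod 4 = 3 into the melted columns → paint.
So row 8 is (B023, paint, 239); defects = 239.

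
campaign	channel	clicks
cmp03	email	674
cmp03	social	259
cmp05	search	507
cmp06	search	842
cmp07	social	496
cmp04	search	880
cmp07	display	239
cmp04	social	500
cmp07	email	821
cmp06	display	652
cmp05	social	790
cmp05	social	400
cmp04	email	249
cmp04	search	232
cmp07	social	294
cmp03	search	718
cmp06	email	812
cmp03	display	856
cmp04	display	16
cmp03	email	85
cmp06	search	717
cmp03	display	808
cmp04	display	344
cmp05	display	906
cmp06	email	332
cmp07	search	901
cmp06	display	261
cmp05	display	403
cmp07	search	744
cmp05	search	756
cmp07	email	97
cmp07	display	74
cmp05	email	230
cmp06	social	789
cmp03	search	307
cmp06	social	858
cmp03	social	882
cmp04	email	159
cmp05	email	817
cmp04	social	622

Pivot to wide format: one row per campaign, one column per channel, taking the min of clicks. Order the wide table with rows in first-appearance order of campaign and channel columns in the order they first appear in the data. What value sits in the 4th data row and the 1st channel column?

97

With rows in first-appearance order of campaign, row 4 is campaign=cmp07. channel columns in first-appearance order: email, social, search, display; column 1 is email.
Long rows with campaign=cmp07, channel=email: min(821, 97) = 97.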